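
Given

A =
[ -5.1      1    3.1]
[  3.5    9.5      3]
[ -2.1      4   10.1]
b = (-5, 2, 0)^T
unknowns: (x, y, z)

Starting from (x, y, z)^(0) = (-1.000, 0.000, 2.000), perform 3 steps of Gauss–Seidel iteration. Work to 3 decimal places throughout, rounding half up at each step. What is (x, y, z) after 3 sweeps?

(1.172, -0.379, 0.394)

Iteration 1:
  x = (-5 - (1)·0.000 - (3.1)·2.000) / (-5.1) = 2.196
  y = (2 - (3.5)·2.196 - (3)·2.000) / (9.5) = -1.230
  z = (0 - (-2.1)·2.196 - (4)·-1.230) / (10.1) = 0.944
Iteration 2:
  x = (-5 - (1)·-1.230 - (3.1)·0.944) / (-5.1) = 1.313
  y = (2 - (3.5)·1.313 - (3)·0.944) / (9.5) = -0.571
  z = (0 - (-2.1)·1.313 - (4)·-0.571) / (10.1) = 0.499
Iteration 3:
  x = (-5 - (1)·-0.571 - (3.1)·0.499) / (-5.1) = 1.172
  y = (2 - (3.5)·1.172 - (3)·0.499) / (9.5) = -0.379
  z = (0 - (-2.1)·1.172 - (4)·-0.379) / (10.1) = 0.394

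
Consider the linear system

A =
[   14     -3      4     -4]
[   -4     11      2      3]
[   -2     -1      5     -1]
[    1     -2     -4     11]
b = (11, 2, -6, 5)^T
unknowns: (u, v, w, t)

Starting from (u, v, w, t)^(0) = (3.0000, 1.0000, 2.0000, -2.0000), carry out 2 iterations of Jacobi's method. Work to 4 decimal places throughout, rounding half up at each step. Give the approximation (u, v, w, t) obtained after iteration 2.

Iteration 1:
  u = (11 - (-3)·1.0000 - (4)·2.0000 - (-4)·-2.0000) / (14) = -0.1429
  v = (2 - (-4)·3.0000 - (2)·2.0000 - (3)·-2.0000) / (11) = 1.4545
  w = (-6 - (-2)·3.0000 - (-1)·1.0000 - (-1)·-2.0000) / (5) = -0.2000
  t = (5 - (1)·3.0000 - (-2)·1.0000 - (-4)·2.0000) / (11) = 1.0909
Iteration 2:
  u = (11 - (-3)·1.4545 - (4)·-0.2000 - (-4)·1.0909) / (14) = 1.4662
  v = (2 - (-4)·-0.1429 - (2)·-0.2000 - (3)·1.0909) / (11) = -0.1313
  w = (-6 - (-2)·-0.1429 - (-1)·1.4545 - (-1)·1.0909) / (5) = -0.7481
  t = (5 - (1)·-0.1429 - (-2)·1.4545 - (-4)·-0.2000) / (11) = 0.6593

(1.4662, -0.1313, -0.7481, 0.6593)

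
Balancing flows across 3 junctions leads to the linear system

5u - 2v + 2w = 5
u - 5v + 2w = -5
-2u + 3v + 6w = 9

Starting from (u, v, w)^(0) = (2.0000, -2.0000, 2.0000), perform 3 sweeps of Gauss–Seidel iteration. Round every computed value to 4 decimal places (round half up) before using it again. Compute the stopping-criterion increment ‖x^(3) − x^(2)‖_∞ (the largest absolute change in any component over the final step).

Iteration 1:
  u = (5 - (-2)·-2.0000 - (2)·2.0000) / (5) = -0.6000
  v = (-5 - (1)·-0.6000 - (2)·2.0000) / (-5) = 1.6800
  w = (9 - (-2)·-0.6000 - (3)·1.6800) / (6) = 0.4600
Iteration 2:
  u = (5 - (-2)·1.6800 - (2)·0.4600) / (5) = 1.4880
  v = (-5 - (1)·1.4880 - (2)·0.4600) / (-5) = 1.4816
  w = (9 - (-2)·1.4880 - (3)·1.4816) / (6) = 1.2552
Iteration 3:
  u = (5 - (-2)·1.4816 - (2)·1.2552) / (5) = 1.0906
  v = (-5 - (1)·1.0906 - (2)·1.2552) / (-5) = 1.7202
  w = (9 - (-2)·1.0906 - (3)·1.7202) / (6) = 1.0034
Change: (-0.3974, 0.2386, -0.2518) → max |·| = 0.3974

0.3974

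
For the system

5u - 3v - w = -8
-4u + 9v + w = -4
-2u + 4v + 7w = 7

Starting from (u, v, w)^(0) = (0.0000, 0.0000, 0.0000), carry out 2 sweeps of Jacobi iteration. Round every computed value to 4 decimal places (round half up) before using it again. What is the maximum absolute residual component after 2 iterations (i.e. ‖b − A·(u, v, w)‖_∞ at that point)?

3.1560

Iteration 1:
  u = (-8 - (-3)·0.0000 - (-1)·0.0000) / (5) = -1.6000
  v = (-4 - (-4)·0.0000 - (1)·0.0000) / (9) = -0.4444
  w = (7 - (-2)·0.0000 - (4)·0.0000) / (7) = 1.0000
Iteration 2:
  u = (-8 - (-3)·-0.4444 - (-1)·1.0000) / (5) = -1.6666
  v = (-4 - (-4)·-1.6000 - (1)·1.0000) / (9) = -1.2667
  w = (7 - (-2)·-1.6000 - (4)·-0.4444) / (7) = 0.7968
Residual b − A·x = (-2.6703, -0.0629, 3.1560); ∞-norm = 3.1560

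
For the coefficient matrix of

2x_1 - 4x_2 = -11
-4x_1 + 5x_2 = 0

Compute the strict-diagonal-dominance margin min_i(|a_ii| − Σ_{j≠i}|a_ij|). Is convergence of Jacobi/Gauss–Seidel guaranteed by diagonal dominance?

-2

row 1: |2| − (4) = -2
row 2: |5| − (4) = 1
minimum over rows = -2 → not strictly diagonally dominant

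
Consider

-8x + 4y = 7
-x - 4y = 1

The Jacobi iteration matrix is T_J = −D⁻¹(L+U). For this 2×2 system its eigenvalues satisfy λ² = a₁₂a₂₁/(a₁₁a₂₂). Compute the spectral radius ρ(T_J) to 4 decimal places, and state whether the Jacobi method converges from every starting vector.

a₁₂a₂₁/(a₁₁a₂₂) = (4)·(-1) / ((-8)·(-4)) = -0.125000
ρ = √|-0.125000| = √0.125000 = 0.3536
ρ < 1, so Jacobi converges

0.3536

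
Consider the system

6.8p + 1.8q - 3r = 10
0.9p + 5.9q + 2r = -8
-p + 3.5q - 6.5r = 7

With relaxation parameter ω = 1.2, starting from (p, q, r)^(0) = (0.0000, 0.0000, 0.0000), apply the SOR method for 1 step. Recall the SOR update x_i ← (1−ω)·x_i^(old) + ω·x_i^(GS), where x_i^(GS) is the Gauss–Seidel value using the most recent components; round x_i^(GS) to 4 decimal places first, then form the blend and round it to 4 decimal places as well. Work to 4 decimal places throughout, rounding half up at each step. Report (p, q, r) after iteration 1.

(1.7647, -1.9501, -2.8782)

Iteration 1:
  p: GS value = (10 - (1.8)·0.0000 - (-3)·0.0000) / (6.8) = 1.4706;  p ← (1−ω)·0.0000 + ω·1.4706 = 1.7647
  q: GS value = (-8 - (0.9)·1.7647 - (2)·0.0000) / (5.9) = -1.6251;  q ← (1−ω)·0.0000 + ω·-1.6251 = -1.9501
  r: GS value = (7 - (-1)·1.7647 - (3.5)·-1.9501) / (-6.5) = -2.3985;  r ← (1−ω)·0.0000 + ω·-2.3985 = -2.8782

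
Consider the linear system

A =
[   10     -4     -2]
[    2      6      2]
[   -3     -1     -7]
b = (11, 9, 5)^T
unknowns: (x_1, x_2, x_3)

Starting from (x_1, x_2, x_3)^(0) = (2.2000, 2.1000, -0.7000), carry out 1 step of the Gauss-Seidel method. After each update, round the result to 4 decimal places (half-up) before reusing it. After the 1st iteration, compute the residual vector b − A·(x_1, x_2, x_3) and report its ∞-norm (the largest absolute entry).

5.7620

Iteration 1:
  x_1 = (11 - (-4)·2.1000 - (-2)·-0.7000) / (10) = 1.8000
  x_2 = (9 - (2)·1.8000 - (2)·-0.7000) / (6) = 1.1333
  x_3 = (5 - (-3)·1.8000 - (-1)·1.1333) / (-7) = -1.6476
Residual b − A·x = (-5.7620, 1.8954, 0.0001); ∞-norm = 5.7620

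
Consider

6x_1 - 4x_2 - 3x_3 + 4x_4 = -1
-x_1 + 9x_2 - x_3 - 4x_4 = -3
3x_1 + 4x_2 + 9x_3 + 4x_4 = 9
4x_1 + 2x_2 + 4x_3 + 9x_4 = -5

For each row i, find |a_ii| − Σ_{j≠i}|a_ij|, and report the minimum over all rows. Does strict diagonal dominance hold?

row 1: |6| − (4+3+4) = -5
row 2: |9| − (1+1+4) = 3
row 3: |9| − (3+4+4) = -2
row 4: |9| − (4+2+4) = -1
minimum over rows = -5 → not strictly diagonally dominant

-5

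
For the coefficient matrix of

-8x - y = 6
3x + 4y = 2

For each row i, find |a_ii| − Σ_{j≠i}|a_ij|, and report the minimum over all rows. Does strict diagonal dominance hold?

1

row 1: |-8| − (1) = 7
row 2: |4| − (3) = 1
minimum over rows = 1 → strictly diagonally dominant (convergence guaranteed)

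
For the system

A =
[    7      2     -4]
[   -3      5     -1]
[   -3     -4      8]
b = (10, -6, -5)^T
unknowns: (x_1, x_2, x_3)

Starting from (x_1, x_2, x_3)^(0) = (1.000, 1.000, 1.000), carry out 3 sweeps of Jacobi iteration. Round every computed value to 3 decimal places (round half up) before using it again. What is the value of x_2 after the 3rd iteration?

-0.225

Iteration 1:
  x_1 = (10 - (2)·1.000 - (-4)·1.000) / (7) = 1.714
  x_2 = (-6 - (-3)·1.000 - (-1)·1.000) / (5) = -0.400
  x_3 = (-5 - (-3)·1.000 - (-4)·1.000) / (8) = 0.250
Iteration 2:
  x_1 = (10 - (2)·-0.400 - (-4)·0.250) / (7) = 1.686
  x_2 = (-6 - (-3)·1.714 - (-1)·0.250) / (5) = -0.122
  x_3 = (-5 - (-3)·1.714 - (-4)·-0.400) / (8) = -0.182
Iteration 3:
  x_1 = (10 - (2)·-0.122 - (-4)·-0.182) / (7) = 1.359
  x_2 = (-6 - (-3)·1.686 - (-1)·-0.182) / (5) = -0.225
  x_3 = (-5 - (-3)·1.686 - (-4)·-0.122) / (8) = -0.054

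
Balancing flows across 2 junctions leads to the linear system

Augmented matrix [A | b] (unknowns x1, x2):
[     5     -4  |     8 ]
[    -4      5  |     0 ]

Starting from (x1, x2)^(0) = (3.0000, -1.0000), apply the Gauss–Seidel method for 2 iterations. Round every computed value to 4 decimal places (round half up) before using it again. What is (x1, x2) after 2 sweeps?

Iteration 1:
  x1 = (8 - (-4)·-1.0000) / (5) = 0.8000
  x2 = (0 - (-4)·0.8000) / (5) = 0.6400
Iteration 2:
  x1 = (8 - (-4)·0.6400) / (5) = 2.1120
  x2 = (0 - (-4)·2.1120) / (5) = 1.6896

(2.1120, 1.6896)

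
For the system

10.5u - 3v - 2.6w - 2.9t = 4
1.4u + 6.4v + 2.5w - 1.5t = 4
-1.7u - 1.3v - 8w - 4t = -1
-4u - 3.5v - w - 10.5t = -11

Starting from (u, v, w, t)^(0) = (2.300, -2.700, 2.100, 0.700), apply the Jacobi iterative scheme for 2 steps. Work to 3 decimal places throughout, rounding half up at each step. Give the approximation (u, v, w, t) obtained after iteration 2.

Iteration 1:
  u = (4 - (-3)·-2.700 - (-2.6)·2.100 - (-2.9)·0.700) / (10.5) = 0.323
  v = (4 - (1.4)·2.300 - (2.5)·2.100 - (-1.5)·0.700) / (6.4) = -0.534
  w = (-1 - (-1.7)·2.300 - (-1.3)·-2.700 - (-4)·0.700) / (-8) = -0.275
  t = (-11 - (-4)·2.300 - (-3.5)·-2.700 - (-1)·2.100) / (-10.5) = 0.871
Iteration 2:
  u = (4 - (-3)·-0.534 - (-2.6)·-0.275 - (-2.9)·0.871) / (10.5) = 0.401
  v = (4 - (1.4)·0.323 - (2.5)·-0.275 - (-1.5)·0.871) / (6.4) = 0.866
  w = (-1 - (-1.7)·0.323 - (-1.3)·-0.534 - (-4)·0.871) / (-8) = -0.292
  t = (-11 - (-4)·0.323 - (-3.5)·-0.534 - (-1)·-0.275) / (-10.5) = 1.129

(0.401, 0.866, -0.292, 1.129)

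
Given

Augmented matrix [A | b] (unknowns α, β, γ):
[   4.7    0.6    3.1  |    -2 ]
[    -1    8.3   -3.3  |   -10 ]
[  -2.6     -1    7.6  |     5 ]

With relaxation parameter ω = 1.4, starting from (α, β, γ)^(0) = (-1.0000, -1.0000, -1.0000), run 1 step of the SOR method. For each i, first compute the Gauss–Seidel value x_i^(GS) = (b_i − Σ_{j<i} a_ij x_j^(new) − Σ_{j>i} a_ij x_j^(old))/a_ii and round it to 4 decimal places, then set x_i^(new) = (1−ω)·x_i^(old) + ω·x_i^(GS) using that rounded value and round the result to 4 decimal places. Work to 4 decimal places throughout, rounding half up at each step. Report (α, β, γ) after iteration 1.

Iteration 1:
  α: GS value = (-2 - (0.6)·-1.0000 - (3.1)·-1.0000) / (4.7) = 0.3617;  α ← (1−ω)·-1.0000 + ω·0.3617 = 0.9064
  β: GS value = (-10 - (-1)·0.9064 - (-3.3)·-1.0000) / (8.3) = -1.4932;  β ← (1−ω)·-1.0000 + ω·-1.4932 = -1.6905
  γ: GS value = (5 - (-2.6)·0.9064 - (-1)·-1.6905) / (7.6) = 0.7455;  γ ← (1−ω)·-1.0000 + ω·0.7455 = 1.4437

(0.9064, -1.6905, 1.4437)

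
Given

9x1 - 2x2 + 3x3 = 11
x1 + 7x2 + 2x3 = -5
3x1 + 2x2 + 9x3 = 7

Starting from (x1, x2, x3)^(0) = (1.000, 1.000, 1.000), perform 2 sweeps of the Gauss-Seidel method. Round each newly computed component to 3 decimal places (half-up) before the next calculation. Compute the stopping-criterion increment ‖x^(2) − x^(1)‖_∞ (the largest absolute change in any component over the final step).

Iteration 1:
  x1 = (11 - (-2)·1.000 - (3)·1.000) / (9) = 1.111
  x2 = (-5 - (1)·1.111 - (2)·1.000) / (7) = -1.159
  x3 = (7 - (3)·1.111 - (2)·-1.159) / (9) = 0.665
Iteration 2:
  x1 = (11 - (-2)·-1.159 - (3)·0.665) / (9) = 0.743
  x2 = (-5 - (1)·0.743 - (2)·0.665) / (7) = -1.010
  x3 = (7 - (3)·0.743 - (2)·-1.010) / (9) = 0.755
Change: (-0.368, 0.149, 0.090) → max |·| = 0.368

0.368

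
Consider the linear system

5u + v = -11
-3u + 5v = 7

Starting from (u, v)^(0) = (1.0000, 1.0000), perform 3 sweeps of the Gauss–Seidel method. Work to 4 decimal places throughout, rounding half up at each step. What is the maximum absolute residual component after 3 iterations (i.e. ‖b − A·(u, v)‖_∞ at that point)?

Iteration 1:
  u = (-11 - (1)·1.0000) / (5) = -2.4000
  v = (7 - (-3)·-2.4000) / (5) = -0.0400
Iteration 2:
  u = (-11 - (1)·-0.0400) / (5) = -2.1920
  v = (7 - (-3)·-2.1920) / (5) = 0.0848
Iteration 3:
  u = (-11 - (1)·0.0848) / (5) = -2.2170
  v = (7 - (-3)·-2.2170) / (5) = 0.0698
Residual b − A·x = (0.0152, 0.0000); ∞-norm = 0.0152

0.0152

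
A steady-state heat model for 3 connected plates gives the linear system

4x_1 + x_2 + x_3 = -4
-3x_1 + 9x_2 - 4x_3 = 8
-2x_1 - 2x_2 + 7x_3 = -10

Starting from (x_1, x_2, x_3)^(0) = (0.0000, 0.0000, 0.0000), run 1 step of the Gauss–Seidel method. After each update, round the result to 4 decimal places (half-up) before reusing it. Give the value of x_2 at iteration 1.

0.5556

Iteration 1:
  x_1 = (-4 - (1)·0.0000 - (1)·0.0000) / (4) = -1.0000
  x_2 = (8 - (-3)·-1.0000 - (-4)·0.0000) / (9) = 0.5556
  x_3 = (-10 - (-2)·-1.0000 - (-2)·0.5556) / (7) = -1.5555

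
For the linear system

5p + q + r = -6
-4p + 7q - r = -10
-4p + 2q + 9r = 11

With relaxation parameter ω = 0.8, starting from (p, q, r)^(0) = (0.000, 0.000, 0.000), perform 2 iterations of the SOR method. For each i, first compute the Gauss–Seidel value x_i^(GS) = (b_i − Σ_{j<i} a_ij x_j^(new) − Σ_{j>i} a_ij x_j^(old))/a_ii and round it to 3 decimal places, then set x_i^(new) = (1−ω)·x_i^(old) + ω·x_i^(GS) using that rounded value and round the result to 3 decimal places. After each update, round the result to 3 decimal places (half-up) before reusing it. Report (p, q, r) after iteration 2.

Iteration 1:
  p: GS value = (-6 - (1)·0.000 - (1)·0.000) / (5) = -1.200;  p ← (1−ω)·0.000 + ω·-1.200 = -0.960
  q: GS value = (-10 - (-4)·-0.960 - (-1)·0.000) / (7) = -1.977;  q ← (1−ω)·0.000 + ω·-1.977 = -1.582
  r: GS value = (11 - (-4)·-0.960 - (2)·-1.582) / (9) = 1.147;  r ← (1−ω)·0.000 + ω·1.147 = 0.918
Iteration 2:
  p: GS value = (-6 - (1)·-1.582 - (1)·0.918) / (5) = -1.067;  p ← (1−ω)·-0.960 + ω·-1.067 = -1.046
  q: GS value = (-10 - (-4)·-1.046 - (-1)·0.918) / (7) = -1.895;  q ← (1−ω)·-1.582 + ω·-1.895 = -1.832
  r: GS value = (11 - (-4)·-1.046 - (2)·-1.832) / (9) = 1.164;  r ← (1−ω)·0.918 + ω·1.164 = 1.115

(-1.046, -1.832, 1.115)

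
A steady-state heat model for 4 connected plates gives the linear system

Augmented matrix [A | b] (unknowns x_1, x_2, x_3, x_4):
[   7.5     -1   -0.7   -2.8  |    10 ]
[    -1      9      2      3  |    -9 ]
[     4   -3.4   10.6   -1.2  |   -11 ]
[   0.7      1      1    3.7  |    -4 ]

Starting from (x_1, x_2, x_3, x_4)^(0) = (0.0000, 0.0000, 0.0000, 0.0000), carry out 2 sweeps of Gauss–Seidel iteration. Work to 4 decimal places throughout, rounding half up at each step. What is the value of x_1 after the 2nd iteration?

0.8217

Iteration 1:
  x_1 = (10 - (-1)·0.0000 - (-0.7)·0.0000 - (-2.8)·0.0000) / (7.5) = 1.3333
  x_2 = (-9 - (-1)·1.3333 - (2)·0.0000 - (3)·0.0000) / (9) = -0.8519
  x_3 = (-11 - (4)·1.3333 - (-3.4)·-0.8519 - (-1.2)·0.0000) / (10.6) = -1.8141
  x_4 = (-4 - (0.7)·1.3333 - (1)·-0.8519 - (1)·-1.8141) / (3.7) = -0.6128
Iteration 2:
  x_1 = (10 - (-1)·-0.8519 - (-0.7)·-1.8141 - (-2.8)·-0.6128) / (7.5) = 0.8217
  x_2 = (-9 - (-1)·0.8217 - (2)·-1.8141 - (3)·-0.6128) / (9) = -0.3013
  x_3 = (-11 - (4)·0.8217 - (-3.4)·-0.3013 - (-1.2)·-0.6128) / (10.6) = -1.5138
  x_4 = (-4 - (0.7)·0.8217 - (1)·-0.3013 - (1)·-1.5138) / (3.7) = -0.7460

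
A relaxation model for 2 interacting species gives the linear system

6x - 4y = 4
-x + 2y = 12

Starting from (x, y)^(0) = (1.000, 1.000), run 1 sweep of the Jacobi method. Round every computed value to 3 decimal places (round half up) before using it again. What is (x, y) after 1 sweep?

(1.333, 6.500)

Iteration 1:
  x = (4 - (-4)·1.000) / (6) = 1.333
  y = (12 - (-1)·1.000) / (2) = 6.500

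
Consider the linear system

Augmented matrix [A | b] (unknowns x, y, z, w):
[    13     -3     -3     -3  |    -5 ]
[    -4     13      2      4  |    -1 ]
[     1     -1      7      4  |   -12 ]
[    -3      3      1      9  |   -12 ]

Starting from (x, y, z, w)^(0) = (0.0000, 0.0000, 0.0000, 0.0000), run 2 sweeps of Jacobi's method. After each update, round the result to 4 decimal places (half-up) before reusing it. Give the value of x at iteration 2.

Iteration 1:
  x = (-5 - (-3)·0.0000 - (-3)·0.0000 - (-3)·0.0000) / (13) = -0.3846
  y = (-1 - (-4)·0.0000 - (2)·0.0000 - (4)·0.0000) / (13) = -0.0769
  z = (-12 - (1)·0.0000 - (-1)·0.0000 - (4)·0.0000) / (7) = -1.7143
  w = (-12 - (-3)·0.0000 - (3)·0.0000 - (1)·0.0000) / (9) = -1.3333
Iteration 2:
  x = (-5 - (-3)·-0.0769 - (-3)·-1.7143 - (-3)·-1.3333) / (13) = -1.1057
  y = (-1 - (-4)·-0.3846 - (2)·-1.7143 - (4)·-1.3333) / (13) = 0.4787
  z = (-12 - (1)·-0.3846 - (-1)·-0.0769 - (4)·-1.3333) / (7) = -0.9084
  w = (-12 - (-3)·-0.3846 - (3)·-0.0769 - (1)·-1.7143) / (9) = -1.2454

-1.1057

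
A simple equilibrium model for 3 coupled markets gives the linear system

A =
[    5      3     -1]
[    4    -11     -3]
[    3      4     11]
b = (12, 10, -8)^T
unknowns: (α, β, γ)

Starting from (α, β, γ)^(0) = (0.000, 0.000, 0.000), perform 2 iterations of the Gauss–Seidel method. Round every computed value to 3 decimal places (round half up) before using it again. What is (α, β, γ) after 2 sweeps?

Iteration 1:
  α = (12 - (3)·0.000 - (-1)·0.000) / (5) = 2.400
  β = (10 - (4)·2.400 - (-3)·0.000) / (-11) = -0.036
  γ = (-8 - (3)·2.400 - (4)·-0.036) / (11) = -1.369
Iteration 2:
  α = (12 - (3)·-0.036 - (-1)·-1.369) / (5) = 2.148
  β = (10 - (4)·2.148 - (-3)·-1.369) / (-11) = 0.245
  γ = (-8 - (3)·2.148 - (4)·0.245) / (11) = -1.402

(2.148, 0.245, -1.402)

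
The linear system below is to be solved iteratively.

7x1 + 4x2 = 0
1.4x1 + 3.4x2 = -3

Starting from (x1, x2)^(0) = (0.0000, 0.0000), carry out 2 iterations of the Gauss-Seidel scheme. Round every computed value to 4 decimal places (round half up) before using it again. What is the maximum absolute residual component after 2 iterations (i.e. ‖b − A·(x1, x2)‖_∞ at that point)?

Iteration 1:
  x1 = (0 - (4)·0.0000) / (7) = 0.0000
  x2 = (-3 - (1.4)·0.0000) / (3.4) = -0.8824
Iteration 2:
  x1 = (0 - (4)·-0.8824) / (7) = 0.5042
  x2 = (-3 - (1.4)·0.5042) / (3.4) = -1.0900
Residual b − A·x = (0.8306, 0.0001); ∞-norm = 0.8306

0.8306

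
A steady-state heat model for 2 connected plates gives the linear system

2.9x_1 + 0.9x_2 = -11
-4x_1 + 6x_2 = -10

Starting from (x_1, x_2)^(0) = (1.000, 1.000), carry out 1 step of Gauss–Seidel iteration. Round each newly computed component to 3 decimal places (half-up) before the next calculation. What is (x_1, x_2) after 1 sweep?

(-4.103, -4.402)

Iteration 1:
  x_1 = (-11 - (0.9)·1.000) / (2.9) = -4.103
  x_2 = (-10 - (-4)·-4.103) / (6) = -4.402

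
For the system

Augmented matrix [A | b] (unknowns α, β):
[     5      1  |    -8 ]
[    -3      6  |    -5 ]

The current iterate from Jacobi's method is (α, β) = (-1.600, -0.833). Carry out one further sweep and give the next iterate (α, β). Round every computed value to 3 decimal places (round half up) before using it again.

(-1.433, -1.633)

One sweep:
  α = (-8 - (1)·-0.833) / (5) = -1.433
  β = (-5 - (-3)·-1.600) / (6) = -1.633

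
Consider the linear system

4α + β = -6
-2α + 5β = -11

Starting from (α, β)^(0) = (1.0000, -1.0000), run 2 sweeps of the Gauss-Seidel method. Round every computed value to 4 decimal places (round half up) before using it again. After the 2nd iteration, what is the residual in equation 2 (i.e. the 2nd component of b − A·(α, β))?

0.0000

Iteration 1:
  α = (-6 - (1)·-1.0000) / (4) = -1.2500
  β = (-11 - (-2)·-1.2500) / (5) = -2.7000
Iteration 2:
  α = (-6 - (1)·-2.7000) / (4) = -0.8250
  β = (-11 - (-2)·-0.8250) / (5) = -2.5300
Residual b − A·x = (-0.1700, 0.0000)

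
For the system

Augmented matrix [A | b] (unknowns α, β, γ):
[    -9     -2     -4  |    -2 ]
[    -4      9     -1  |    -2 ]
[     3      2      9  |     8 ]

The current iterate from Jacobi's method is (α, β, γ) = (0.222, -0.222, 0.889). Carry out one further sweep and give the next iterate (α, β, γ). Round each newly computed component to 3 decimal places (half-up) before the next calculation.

One sweep:
  α = (-2 - (-2)·-0.222 - (-4)·0.889) / (-9) = -0.124
  β = (-2 - (-4)·0.222 - (-1)·0.889) / (9) = -0.025
  γ = (8 - (3)·0.222 - (2)·-0.222) / (9) = 0.864

(-0.124, -0.025, 0.864)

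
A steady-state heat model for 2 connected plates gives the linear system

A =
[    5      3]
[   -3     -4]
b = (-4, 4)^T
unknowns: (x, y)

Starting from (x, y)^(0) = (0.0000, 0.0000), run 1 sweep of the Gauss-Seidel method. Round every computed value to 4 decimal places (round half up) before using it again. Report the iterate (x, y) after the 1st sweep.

Iteration 1:
  x = (-4 - (3)·0.0000) / (5) = -0.8000
  y = (4 - (-3)·-0.8000) / (-4) = -0.4000

(-0.8000, -0.4000)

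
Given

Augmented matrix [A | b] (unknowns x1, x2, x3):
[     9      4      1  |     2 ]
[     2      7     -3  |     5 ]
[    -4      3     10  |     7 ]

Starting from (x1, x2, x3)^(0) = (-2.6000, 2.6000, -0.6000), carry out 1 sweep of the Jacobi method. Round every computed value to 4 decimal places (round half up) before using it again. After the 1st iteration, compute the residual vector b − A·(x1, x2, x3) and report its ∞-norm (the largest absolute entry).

Iteration 1:
  x1 = (2 - (4)·2.6000 - (1)·-0.6000) / (9) = -0.8667
  x2 = (5 - (2)·-2.6000 - (-3)·-0.6000) / (7) = 1.2000
  x3 = (7 - (-4)·-2.6000 - (3)·2.6000) / (10) = -1.1200
Residual b − A·x = (6.1203, -5.0266, 11.1332); ∞-norm = 11.1332

11.1332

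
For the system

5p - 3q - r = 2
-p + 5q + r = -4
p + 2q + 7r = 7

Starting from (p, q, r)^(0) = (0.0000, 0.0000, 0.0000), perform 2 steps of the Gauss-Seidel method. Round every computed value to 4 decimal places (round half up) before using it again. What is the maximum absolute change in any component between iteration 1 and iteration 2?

Iteration 1:
  p = (2 - (-3)·0.0000 - (-1)·0.0000) / (5) = 0.4000
  q = (-4 - (-1)·0.4000 - (1)·0.0000) / (5) = -0.7200
  r = (7 - (1)·0.4000 - (2)·-0.7200) / (7) = 1.1486
Iteration 2:
  p = (2 - (-3)·-0.7200 - (-1)·1.1486) / (5) = 0.1977
  q = (-4 - (-1)·0.1977 - (1)·1.1486) / (5) = -0.9902
  r = (7 - (1)·0.1977 - (2)·-0.9902) / (7) = 1.2547
Change: (-0.2023, -0.2702, 0.1061) → max |·| = 0.2702

0.2702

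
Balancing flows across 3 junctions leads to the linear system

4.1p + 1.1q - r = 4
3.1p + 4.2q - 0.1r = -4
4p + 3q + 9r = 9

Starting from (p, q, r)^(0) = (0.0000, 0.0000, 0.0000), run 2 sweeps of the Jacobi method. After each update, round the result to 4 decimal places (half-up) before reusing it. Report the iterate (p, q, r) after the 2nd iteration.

Iteration 1:
  p = (4 - (1.1)·0.0000 - (-1)·0.0000) / (4.1) = 0.9756
  q = (-4 - (3.1)·0.0000 - (-0.1)·0.0000) / (4.2) = -0.9524
  r = (9 - (4)·0.0000 - (3)·0.0000) / (9) = 1.0000
Iteration 2:
  p = (4 - (1.1)·-0.9524 - (-1)·1.0000) / (4.1) = 1.4750
  q = (-4 - (3.1)·0.9756 - (-0.1)·1.0000) / (4.2) = -1.6487
  r = (9 - (4)·0.9756 - (3)·-0.9524) / (9) = 0.8839

(1.4750, -1.6487, 0.8839)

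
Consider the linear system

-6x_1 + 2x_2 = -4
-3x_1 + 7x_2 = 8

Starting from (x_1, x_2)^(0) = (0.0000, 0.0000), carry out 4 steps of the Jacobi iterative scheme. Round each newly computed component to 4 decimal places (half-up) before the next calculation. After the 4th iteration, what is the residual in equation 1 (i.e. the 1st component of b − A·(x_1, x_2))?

-0.0816

Iteration 1:
  x_1 = (-4 - (2)·0.0000) / (-6) = 0.6667
  x_2 = (8 - (-3)·0.0000) / (7) = 1.1429
Iteration 2:
  x_1 = (-4 - (2)·1.1429) / (-6) = 1.0476
  x_2 = (8 - (-3)·0.6667) / (7) = 1.4286
Iteration 3:
  x_1 = (-4 - (2)·1.4286) / (-6) = 1.1429
  x_2 = (8 - (-3)·1.0476) / (7) = 1.5918
Iteration 4:
  x_1 = (-4 - (2)·1.5918) / (-6) = 1.1973
  x_2 = (8 - (-3)·1.1429) / (7) = 1.6327
Residual b − A·x = (-0.0816, 0.1630)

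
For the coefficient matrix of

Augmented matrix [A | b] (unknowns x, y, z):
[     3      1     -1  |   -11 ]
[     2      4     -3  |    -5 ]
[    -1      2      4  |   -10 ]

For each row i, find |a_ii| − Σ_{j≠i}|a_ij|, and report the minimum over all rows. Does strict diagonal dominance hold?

row 1: |3| − (1+1) = 1
row 2: |4| − (2+3) = -1
row 3: |4| − (1+2) = 1
minimum over rows = -1 → not strictly diagonally dominant

-1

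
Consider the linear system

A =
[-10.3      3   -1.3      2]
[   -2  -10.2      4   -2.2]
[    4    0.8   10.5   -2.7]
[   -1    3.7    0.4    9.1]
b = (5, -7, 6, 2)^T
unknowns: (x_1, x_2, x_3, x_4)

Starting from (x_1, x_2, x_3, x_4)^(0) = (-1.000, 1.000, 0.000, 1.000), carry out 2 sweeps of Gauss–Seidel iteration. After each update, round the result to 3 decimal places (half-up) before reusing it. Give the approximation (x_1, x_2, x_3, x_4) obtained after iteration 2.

(-0.450, 1.087, 0.658, -0.301)

Iteration 1:
  x_1 = (5 - (3)·1.000 - (-1.3)·0.000 - (2)·1.000) / (-10.3) = 0.000
  x_2 = (-7 - (-2)·0.000 - (4)·0.000 - (-2.2)·1.000) / (-10.2) = 0.471
  x_3 = (6 - (4)·0.000 - (0.8)·0.471 - (-2.7)·1.000) / (10.5) = 0.793
  x_4 = (2 - (-1)·0.000 - (3.7)·0.471 - (0.4)·0.793) / (9.1) = -0.007
Iteration 2:
  x_1 = (5 - (3)·0.471 - (-1.3)·0.793 - (2)·-0.007) / (-10.3) = -0.450
  x_2 = (-7 - (-2)·-0.450 - (4)·0.793 - (-2.2)·-0.007) / (-10.2) = 1.087
  x_3 = (6 - (4)·-0.450 - (0.8)·1.087 - (-2.7)·-0.007) / (10.5) = 0.658
  x_4 = (2 - (-1)·-0.450 - (3.7)·1.087 - (0.4)·0.658) / (9.1) = -0.301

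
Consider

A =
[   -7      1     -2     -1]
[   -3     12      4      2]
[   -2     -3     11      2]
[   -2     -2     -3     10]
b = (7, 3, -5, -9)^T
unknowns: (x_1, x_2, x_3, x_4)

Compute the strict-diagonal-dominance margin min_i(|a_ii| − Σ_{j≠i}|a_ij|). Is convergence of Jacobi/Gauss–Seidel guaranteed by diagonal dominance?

3

row 1: |-7| − (1+2+1) = 3
row 2: |12| − (3+4+2) = 3
row 3: |11| − (2+3+2) = 4
row 4: |10| − (2+2+3) = 3
minimum over rows = 3 → strictly diagonally dominant (convergence guaranteed)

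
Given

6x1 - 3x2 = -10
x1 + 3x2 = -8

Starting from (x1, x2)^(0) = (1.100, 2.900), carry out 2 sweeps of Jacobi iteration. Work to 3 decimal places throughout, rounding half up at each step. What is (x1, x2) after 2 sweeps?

(-3.183, -2.594)

Iteration 1:
  x1 = (-10 - (-3)·2.900) / (6) = -0.217
  x2 = (-8 - (1)·1.100) / (3) = -3.033
Iteration 2:
  x1 = (-10 - (-3)·-3.033) / (6) = -3.183
  x2 = (-8 - (1)·-0.217) / (3) = -2.594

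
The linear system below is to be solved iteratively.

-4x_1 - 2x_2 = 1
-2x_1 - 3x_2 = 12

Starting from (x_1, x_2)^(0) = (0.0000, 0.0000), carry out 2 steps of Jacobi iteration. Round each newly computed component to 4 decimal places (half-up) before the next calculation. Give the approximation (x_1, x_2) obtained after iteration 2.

Iteration 1:
  x_1 = (1 - (-2)·0.0000) / (-4) = -0.2500
  x_2 = (12 - (-2)·0.0000) / (-3) = -4.0000
Iteration 2:
  x_1 = (1 - (-2)·-4.0000) / (-4) = 1.7500
  x_2 = (12 - (-2)·-0.2500) / (-3) = -3.8333

(1.7500, -3.8333)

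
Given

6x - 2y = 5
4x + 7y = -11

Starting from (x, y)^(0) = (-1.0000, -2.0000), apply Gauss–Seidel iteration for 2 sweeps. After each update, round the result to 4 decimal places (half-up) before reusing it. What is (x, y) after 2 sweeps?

(0.2778, -1.7302)

Iteration 1:
  x = (5 - (-2)·-2.0000) / (6) = 0.1667
  y = (-11 - (4)·0.1667) / (7) = -1.6667
Iteration 2:
  x = (5 - (-2)·-1.6667) / (6) = 0.2778
  y = (-11 - (4)·0.2778) / (7) = -1.7302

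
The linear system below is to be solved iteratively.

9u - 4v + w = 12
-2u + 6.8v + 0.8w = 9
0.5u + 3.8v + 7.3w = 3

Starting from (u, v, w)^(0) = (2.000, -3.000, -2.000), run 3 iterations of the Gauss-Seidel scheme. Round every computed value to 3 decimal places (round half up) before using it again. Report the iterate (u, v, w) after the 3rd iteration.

(2.306, 2.093, -0.836)

Iteration 1:
  u = (12 - (-4)·-3.000 - (1)·-2.000) / (9) = 0.222
  v = (9 - (-2)·0.222 - (0.8)·-2.000) / (6.8) = 1.624
  w = (3 - (0.5)·0.222 - (3.8)·1.624) / (7.3) = -0.450
Iteration 2:
  u = (12 - (-4)·1.624 - (1)·-0.450) / (9) = 2.105
  v = (9 - (-2)·2.105 - (0.8)·-0.450) / (6.8) = 1.996
  w = (3 - (0.5)·2.105 - (3.8)·1.996) / (7.3) = -0.772
Iteration 3:
  u = (12 - (-4)·1.996 - (1)·-0.772) / (9) = 2.306
  v = (9 - (-2)·2.306 - (0.8)·-0.772) / (6.8) = 2.093
  w = (3 - (0.5)·2.306 - (3.8)·2.093) / (7.3) = -0.836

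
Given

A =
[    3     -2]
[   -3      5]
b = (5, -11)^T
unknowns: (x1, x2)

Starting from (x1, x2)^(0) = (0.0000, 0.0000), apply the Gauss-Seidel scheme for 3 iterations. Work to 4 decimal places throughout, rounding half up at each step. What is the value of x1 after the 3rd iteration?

Iteration 1:
  x1 = (5 - (-2)·0.0000) / (3) = 1.6667
  x2 = (-11 - (-3)·1.6667) / (5) = -1.2000
Iteration 2:
  x1 = (5 - (-2)·-1.2000) / (3) = 0.8667
  x2 = (-11 - (-3)·0.8667) / (5) = -1.6800
Iteration 3:
  x1 = (5 - (-2)·-1.6800) / (3) = 0.5467
  x2 = (-11 - (-3)·0.5467) / (5) = -1.8720

0.5467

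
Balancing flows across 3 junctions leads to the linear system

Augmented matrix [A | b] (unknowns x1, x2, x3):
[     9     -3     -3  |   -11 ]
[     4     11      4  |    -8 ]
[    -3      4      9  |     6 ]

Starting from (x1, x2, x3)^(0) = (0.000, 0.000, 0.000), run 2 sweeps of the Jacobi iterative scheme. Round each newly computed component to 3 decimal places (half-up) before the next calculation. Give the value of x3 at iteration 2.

0.582

Iteration 1:
  x1 = (-11 - (-3)·0.000 - (-3)·0.000) / (9) = -1.222
  x2 = (-8 - (4)·0.000 - (4)·0.000) / (11) = -0.727
  x3 = (6 - (-3)·0.000 - (4)·0.000) / (9) = 0.667
Iteration 2:
  x1 = (-11 - (-3)·-0.727 - (-3)·0.667) / (9) = -1.242
  x2 = (-8 - (4)·-1.222 - (4)·0.667) / (11) = -0.525
  x3 = (6 - (-3)·-1.222 - (4)·-0.727) / (9) = 0.582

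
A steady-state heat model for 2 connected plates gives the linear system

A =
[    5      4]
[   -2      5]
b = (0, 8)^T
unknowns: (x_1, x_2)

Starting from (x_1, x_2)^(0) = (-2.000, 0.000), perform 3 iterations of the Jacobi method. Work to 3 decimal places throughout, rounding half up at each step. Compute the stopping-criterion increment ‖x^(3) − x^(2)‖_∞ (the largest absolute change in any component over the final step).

Iteration 1:
  x_1 = (0 - (4)·0.000) / (5) = 0.000
  x_2 = (8 - (-2)·-2.000) / (5) = 0.800
Iteration 2:
  x_1 = (0 - (4)·0.800) / (5) = -0.640
  x_2 = (8 - (-2)·0.000) / (5) = 1.600
Iteration 3:
  x_1 = (0 - (4)·1.600) / (5) = -1.280
  x_2 = (8 - (-2)·-0.640) / (5) = 1.344
Change: (-0.640, -0.256) → max |·| = 0.640

0.640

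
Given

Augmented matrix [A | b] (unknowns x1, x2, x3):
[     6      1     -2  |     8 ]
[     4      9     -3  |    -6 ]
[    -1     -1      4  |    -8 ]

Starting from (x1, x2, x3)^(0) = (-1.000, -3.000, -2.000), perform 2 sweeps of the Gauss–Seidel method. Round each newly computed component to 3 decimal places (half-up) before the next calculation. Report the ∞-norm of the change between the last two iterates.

Iteration 1:
  x1 = (8 - (1)·-3.000 - (-2)·-2.000) / (6) = 1.167
  x2 = (-6 - (4)·1.167 - (-3)·-2.000) / (9) = -1.852
  x3 = (-8 - (-1)·1.167 - (-1)·-1.852) / (4) = -2.171
Iteration 2:
  x1 = (8 - (1)·-1.852 - (-2)·-2.171) / (6) = 0.918
  x2 = (-6 - (4)·0.918 - (-3)·-2.171) / (9) = -1.798
  x3 = (-8 - (-1)·0.918 - (-1)·-1.798) / (4) = -2.220
Change: (-0.249, 0.054, -0.049) → max |·| = 0.249

0.249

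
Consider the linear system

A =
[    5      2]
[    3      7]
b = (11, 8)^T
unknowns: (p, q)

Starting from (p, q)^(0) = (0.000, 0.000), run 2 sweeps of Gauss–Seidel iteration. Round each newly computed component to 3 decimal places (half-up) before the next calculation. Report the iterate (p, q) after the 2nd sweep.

Iteration 1:
  p = (11 - (2)·0.000) / (5) = 2.200
  q = (8 - (3)·2.200) / (7) = 0.200
Iteration 2:
  p = (11 - (2)·0.200) / (5) = 2.120
  q = (8 - (3)·2.120) / (7) = 0.234

(2.120, 0.234)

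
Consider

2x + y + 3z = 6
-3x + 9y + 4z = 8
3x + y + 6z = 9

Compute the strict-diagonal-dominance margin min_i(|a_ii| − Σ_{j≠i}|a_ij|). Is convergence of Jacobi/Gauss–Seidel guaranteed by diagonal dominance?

-2

row 1: |2| − (1+3) = -2
row 2: |9| − (3+4) = 2
row 3: |6| − (3+1) = 2
minimum over rows = -2 → not strictly diagonally dominant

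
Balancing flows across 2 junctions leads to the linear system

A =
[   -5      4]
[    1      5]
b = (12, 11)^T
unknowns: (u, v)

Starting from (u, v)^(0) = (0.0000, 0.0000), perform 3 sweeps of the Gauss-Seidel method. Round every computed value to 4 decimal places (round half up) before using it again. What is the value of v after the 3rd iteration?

Iteration 1:
  u = (12 - (4)·0.0000) / (-5) = -2.4000
  v = (11 - (1)·-2.4000) / (5) = 2.6800
Iteration 2:
  u = (12 - (4)·2.6800) / (-5) = -0.2560
  v = (11 - (1)·-0.2560) / (5) = 2.2512
Iteration 3:
  u = (12 - (4)·2.2512) / (-5) = -0.5990
  v = (11 - (1)·-0.5990) / (5) = 2.3198

2.3198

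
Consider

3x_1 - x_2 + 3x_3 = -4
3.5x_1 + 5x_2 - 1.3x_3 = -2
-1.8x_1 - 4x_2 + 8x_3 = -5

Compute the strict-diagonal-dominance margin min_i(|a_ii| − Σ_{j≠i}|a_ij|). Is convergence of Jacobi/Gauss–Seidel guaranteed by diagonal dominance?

row 1: |3| − (1+3) = -1
row 2: |5| − (3.5+1.3) = 0.2
row 3: |8| − (1.8+4) = 2.2
minimum over rows = -1 → not strictly diagonally dominant

-1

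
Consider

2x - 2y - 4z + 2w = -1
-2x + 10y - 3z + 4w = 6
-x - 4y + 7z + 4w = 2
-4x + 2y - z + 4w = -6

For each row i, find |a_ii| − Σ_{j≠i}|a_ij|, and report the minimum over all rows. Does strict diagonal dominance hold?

-6

row 1: |2| − (2+4+2) = -6
row 2: |10| − (2+3+4) = 1
row 3: |7| − (1+4+4) = -2
row 4: |4| − (4+2+1) = -3
minimum over rows = -6 → not strictly diagonally dominant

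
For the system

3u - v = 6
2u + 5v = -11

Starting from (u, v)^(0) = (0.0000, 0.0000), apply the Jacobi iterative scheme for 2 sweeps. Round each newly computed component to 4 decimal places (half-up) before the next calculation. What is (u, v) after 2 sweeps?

(1.2667, -3.0000)

Iteration 1:
  u = (6 - (-1)·0.0000) / (3) = 2.0000
  v = (-11 - (2)·0.0000) / (5) = -2.2000
Iteration 2:
  u = (6 - (-1)·-2.2000) / (3) = 1.2667
  v = (-11 - (2)·2.0000) / (5) = -3.0000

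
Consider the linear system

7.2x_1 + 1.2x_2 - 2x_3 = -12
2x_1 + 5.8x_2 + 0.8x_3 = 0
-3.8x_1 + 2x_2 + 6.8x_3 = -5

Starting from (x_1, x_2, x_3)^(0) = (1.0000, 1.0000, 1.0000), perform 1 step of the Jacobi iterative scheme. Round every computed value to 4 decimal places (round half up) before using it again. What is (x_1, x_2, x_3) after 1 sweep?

(-1.5556, -0.4828, -0.4706)

Iteration 1:
  x_1 = (-12 - (1.2)·1.0000 - (-2)·1.0000) / (7.2) = -1.5556
  x_2 = (0 - (2)·1.0000 - (0.8)·1.0000) / (5.8) = -0.4828
  x_3 = (-5 - (-3.8)·1.0000 - (2)·1.0000) / (6.8) = -0.4706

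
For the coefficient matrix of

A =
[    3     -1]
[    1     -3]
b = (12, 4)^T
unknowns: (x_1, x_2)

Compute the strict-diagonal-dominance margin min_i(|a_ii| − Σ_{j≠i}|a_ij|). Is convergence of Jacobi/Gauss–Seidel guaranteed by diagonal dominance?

row 1: |3| − (1) = 2
row 2: |-3| − (1) = 2
minimum over rows = 2 → strictly diagonally dominant (convergence guaranteed)

2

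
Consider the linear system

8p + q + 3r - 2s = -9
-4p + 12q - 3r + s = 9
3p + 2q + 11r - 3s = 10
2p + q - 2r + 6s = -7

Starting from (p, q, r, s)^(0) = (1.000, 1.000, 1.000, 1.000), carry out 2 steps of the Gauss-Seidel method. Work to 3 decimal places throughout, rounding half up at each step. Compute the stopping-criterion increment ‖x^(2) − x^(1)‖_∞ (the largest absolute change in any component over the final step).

0.433

Iteration 1:
  p = (-9 - (1)·1.000 - (3)·1.000 - (-2)·1.000) / (8) = -1.375
  q = (9 - (-4)·-1.375 - (-3)·1.000 - (1)·1.000) / (12) = 0.458
  r = (10 - (3)·-1.375 - (2)·0.458 - (-3)·1.000) / (11) = 1.474
  s = (-7 - (2)·-1.375 - (1)·0.458 - (-2)·1.474) / (6) = -0.293
Iteration 2:
  p = (-9 - (1)·0.458 - (3)·1.474 - (-2)·-0.293) / (8) = -1.808
  q = (9 - (-4)·-1.808 - (-3)·1.474 - (1)·-0.293) / (12) = 0.540
  r = (10 - (3)·-1.808 - (2)·0.540 - (-3)·-0.293) / (11) = 1.224
  s = (-7 - (2)·-1.808 - (1)·0.540 - (-2)·1.224) / (6) = -0.246
Change: (-0.433, 0.082, -0.250, 0.047) → max |·| = 0.433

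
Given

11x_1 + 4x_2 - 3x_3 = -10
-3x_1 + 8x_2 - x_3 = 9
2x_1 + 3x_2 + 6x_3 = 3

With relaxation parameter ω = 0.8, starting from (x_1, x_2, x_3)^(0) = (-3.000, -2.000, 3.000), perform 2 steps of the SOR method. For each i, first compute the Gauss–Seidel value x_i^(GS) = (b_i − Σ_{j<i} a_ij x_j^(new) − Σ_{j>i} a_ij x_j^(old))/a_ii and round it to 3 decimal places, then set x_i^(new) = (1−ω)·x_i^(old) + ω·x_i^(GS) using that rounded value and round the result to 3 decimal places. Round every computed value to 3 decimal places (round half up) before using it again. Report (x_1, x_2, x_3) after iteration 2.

Iteration 1:
  x_1: GS value = (-10 - (4)·-2.000 - (-3)·3.000) / (11) = 0.636;  x_1 ← (1−ω)·-3.000 + ω·0.636 = -0.091
  x_2: GS value = (9 - (-3)·-0.091 - (-1)·3.000) / (8) = 1.466;  x_2 ← (1−ω)·-2.000 + ω·1.466 = 0.773
  x_3: GS value = (3 - (2)·-0.091 - (3)·0.773) / (6) = 0.144;  x_3 ← (1−ω)·3.000 + ω·0.144 = 0.715
Iteration 2:
  x_1: GS value = (-10 - (4)·0.773 - (-3)·0.715) / (11) = -0.995;  x_1 ← (1−ω)·-0.091 + ω·-0.995 = -0.814
  x_2: GS value = (9 - (-3)·-0.814 - (-1)·0.715) / (8) = 0.909;  x_2 ← (1−ω)·0.773 + ω·0.909 = 0.882
  x_3: GS value = (3 - (2)·-0.814 - (3)·0.882) / (6) = 0.330;  x_3 ← (1−ω)·0.715 + ω·0.330 = 0.407

(-0.814, 0.882, 0.407)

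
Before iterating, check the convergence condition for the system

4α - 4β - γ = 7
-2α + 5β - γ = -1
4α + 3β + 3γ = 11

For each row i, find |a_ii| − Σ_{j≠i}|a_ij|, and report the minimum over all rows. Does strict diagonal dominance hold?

row 1: |4| − (4+1) = -1
row 2: |5| − (2+1) = 2
row 3: |3| − (4+3) = -4
minimum over rows = -4 → not strictly diagonally dominant

-4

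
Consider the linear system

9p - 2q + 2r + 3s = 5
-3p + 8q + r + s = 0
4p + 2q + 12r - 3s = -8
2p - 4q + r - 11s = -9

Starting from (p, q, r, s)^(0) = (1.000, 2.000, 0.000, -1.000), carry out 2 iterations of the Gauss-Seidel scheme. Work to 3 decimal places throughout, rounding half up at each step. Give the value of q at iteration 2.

0.391

Iteration 1:
  p = (5 - (-2)·2.000 - (2)·0.000 - (3)·-1.000) / (9) = 1.333
  q = (0 - (-3)·1.333 - (1)·0.000 - (1)·-1.000) / (8) = 0.625
  r = (-8 - (4)·1.333 - (2)·0.625 - (-3)·-1.000) / (12) = -1.465
  s = (-9 - (2)·1.333 - (-4)·0.625 - (1)·-1.465) / (-11) = 0.700
Iteration 2:
  p = (5 - (-2)·0.625 - (2)·-1.465 - (3)·0.700) / (9) = 0.787
  q = (0 - (-3)·0.787 - (1)·-1.465 - (1)·0.700) / (8) = 0.391
  r = (-8 - (4)·0.787 - (2)·0.391 - (-3)·0.700) / (12) = -0.819
  s = (-9 - (2)·0.787 - (-4)·0.391 - (1)·-0.819) / (-11) = 0.745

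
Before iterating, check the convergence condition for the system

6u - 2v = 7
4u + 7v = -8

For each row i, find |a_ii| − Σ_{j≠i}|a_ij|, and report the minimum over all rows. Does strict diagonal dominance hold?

3

row 1: |6| − (2) = 4
row 2: |7| − (4) = 3
minimum over rows = 3 → strictly diagonally dominant (convergence guaranteed)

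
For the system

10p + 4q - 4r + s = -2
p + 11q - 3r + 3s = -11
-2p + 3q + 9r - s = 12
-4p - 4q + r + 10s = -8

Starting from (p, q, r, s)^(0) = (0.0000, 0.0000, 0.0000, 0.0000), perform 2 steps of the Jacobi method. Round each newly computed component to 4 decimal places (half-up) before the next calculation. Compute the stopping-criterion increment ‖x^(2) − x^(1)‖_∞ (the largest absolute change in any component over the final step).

1.0133

Iteration 1:
  p = (-2 - (4)·0.0000 - (-4)·0.0000 - (1)·0.0000) / (10) = -0.2000
  q = (-11 - (1)·0.0000 - (-3)·0.0000 - (3)·0.0000) / (11) = -1.0000
  r = (12 - (-2)·0.0000 - (3)·0.0000 - (-1)·0.0000) / (9) = 1.3333
  s = (-8 - (-4)·0.0000 - (-4)·0.0000 - (1)·0.0000) / (10) = -0.8000
Iteration 2:
  p = (-2 - (4)·-1.0000 - (-4)·1.3333 - (1)·-0.8000) / (10) = 0.8133
  q = (-11 - (1)·-0.2000 - (-3)·1.3333 - (3)·-0.8000) / (11) = -0.4000
  r = (12 - (-2)·-0.2000 - (3)·-1.0000 - (-1)·-0.8000) / (9) = 1.5333
  s = (-8 - (-4)·-0.2000 - (-4)·-1.0000 - (1)·1.3333) / (10) = -1.4133
Change: (1.0133, 0.6000, 0.2000, -0.6133) → max |·| = 1.0133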